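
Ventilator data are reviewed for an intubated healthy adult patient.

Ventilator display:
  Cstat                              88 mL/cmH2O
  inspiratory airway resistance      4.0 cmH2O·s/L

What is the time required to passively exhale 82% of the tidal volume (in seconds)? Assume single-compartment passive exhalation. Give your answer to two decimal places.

0.60

τ = R × C = 4.0 × 88 mL/cmH2O = 4.0 × 0.088 L/cmH2O = 0.352 s.
Exhaled fraction f = 1 − e^(−t/τ) → t = −τ·ln(1 − f) = −0.352·ln(0.18) = 0.6036 s.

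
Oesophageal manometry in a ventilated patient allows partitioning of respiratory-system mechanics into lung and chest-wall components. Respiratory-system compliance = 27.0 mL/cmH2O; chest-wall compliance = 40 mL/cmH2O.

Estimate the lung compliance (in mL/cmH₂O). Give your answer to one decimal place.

83.1

1/CL = 1/Crs − 1/Ccw.
1/CL = 1/27.0 − 1/40 = 0.01204.
CL = 83.056 mL/cmH2O.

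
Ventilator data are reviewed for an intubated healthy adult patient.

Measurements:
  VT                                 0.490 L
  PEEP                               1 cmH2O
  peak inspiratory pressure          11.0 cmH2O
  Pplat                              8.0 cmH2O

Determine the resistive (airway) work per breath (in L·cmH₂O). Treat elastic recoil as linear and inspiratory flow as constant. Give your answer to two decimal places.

With constant inspiratory flow the resistive pressure is constant at PIP − Pplat = 11.0 − 8.0 = 3.0 cmH2O, so resistive work = 3.0 × 0.490 = 1.47 L·cmH2O.

1.47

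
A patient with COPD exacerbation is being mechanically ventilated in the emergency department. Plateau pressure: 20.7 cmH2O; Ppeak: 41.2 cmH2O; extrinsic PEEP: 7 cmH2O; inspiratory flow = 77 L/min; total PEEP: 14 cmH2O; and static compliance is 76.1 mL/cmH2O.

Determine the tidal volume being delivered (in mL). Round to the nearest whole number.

End-expiratory occlusion gives total PEEP = 14 cmH2O (intrinsic PEEP = 14 − 7 = 7). Use total PEEP for the elastic gradient.
Vt = Cstat × (Pplat − PEEPtotal) = 76.1 × (20.7 − 14) = 76.1 × 6.7 = 509.87 mL.

510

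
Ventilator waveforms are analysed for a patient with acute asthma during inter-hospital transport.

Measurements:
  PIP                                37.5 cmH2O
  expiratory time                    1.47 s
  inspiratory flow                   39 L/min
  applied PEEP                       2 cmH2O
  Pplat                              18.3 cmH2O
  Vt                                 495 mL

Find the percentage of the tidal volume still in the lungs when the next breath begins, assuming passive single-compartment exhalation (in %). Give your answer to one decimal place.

Flow: 39 L/min ÷ 60 = 0.65 L/s.
R = (PIP − Pplat)/V̇ = (37.5 − 18.3) / 0.65 = 19.2/0.65 = 29.538 cmH2O·s/L.
C = Vt/(Pplat − PEEP) = 495.0 / (18.3 − 2) = 495.0/16.3 = 30.368 mL/cmH2O.
τ = R × C = 29.538 × 0.03037 L/cmH2O = 0.8971 s.
Fraction remaining at end-expiration = e^(−Te/τ) = e^(−1.47/0.8971) = 0.1942 → 19.42%.

19.4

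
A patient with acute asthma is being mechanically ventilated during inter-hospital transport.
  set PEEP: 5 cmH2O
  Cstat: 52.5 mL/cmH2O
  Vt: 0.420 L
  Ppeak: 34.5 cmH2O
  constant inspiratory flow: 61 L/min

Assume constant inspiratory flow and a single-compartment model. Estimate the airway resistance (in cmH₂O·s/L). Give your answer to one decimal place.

Flow: 61 L/min ÷ 60 = 1.0167 L/s.
Equation of motion (constant flow): PIP = Vt/C + R·V̇ + PEEP.
R·V̇ = PIP − Vt/C − PEEP = 34.5 − 420/52.5 − 5 = 34.5 − 8.0 − 5 = 21.5 cmH2O.
R = 21.5 / 1.0167 = 21.147 cmH2O·s/L.

21.1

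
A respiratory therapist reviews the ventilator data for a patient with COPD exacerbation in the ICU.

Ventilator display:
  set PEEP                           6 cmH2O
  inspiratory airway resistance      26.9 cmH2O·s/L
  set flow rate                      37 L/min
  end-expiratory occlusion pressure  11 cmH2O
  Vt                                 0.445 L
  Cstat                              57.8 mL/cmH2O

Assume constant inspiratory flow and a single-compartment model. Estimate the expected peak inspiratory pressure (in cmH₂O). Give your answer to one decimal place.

Flow: 37 L/min ÷ 60 = 0.6167 L/s.
Total PEEP = 11 cmH2O (set 6 + intrinsic 5); this is the baseline alveolar pressure.
Equation of motion (constant flow): PIP = Vt/C + R·V̇ + PEEP.
PIP = 445/57.8 + 26.9×0.6167 + 11 = 7.699 + 16.589 + 11 = 35.288 cmH2O.

35.3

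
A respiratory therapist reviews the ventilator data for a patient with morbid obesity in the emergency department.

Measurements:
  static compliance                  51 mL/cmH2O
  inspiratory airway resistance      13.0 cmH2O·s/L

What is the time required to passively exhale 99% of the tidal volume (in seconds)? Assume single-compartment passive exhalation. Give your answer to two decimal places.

3.05

τ = R × C = 13.0 × 51 mL/cmH2O = 13.0 × 0.051 L/cmH2O = 0.663 s.
Exhaled fraction f = 1 − e^(−t/τ) → t = −τ·ln(1 − f) = −0.663·ln(0.01) = 3.053 s.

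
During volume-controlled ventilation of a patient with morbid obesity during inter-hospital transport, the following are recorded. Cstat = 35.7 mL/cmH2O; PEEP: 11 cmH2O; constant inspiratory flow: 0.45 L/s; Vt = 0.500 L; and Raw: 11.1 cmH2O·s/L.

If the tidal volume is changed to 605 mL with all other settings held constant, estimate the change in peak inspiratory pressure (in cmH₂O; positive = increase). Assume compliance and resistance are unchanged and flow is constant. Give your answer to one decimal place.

PIP = Vt/C + R·V̇ + PEEP (constant-flow equation of motion).
Only the elastic term changes: ΔPIP = ΔVt / C = (605 − 500) / 35.7 = 2.941 cmH2O.

2.9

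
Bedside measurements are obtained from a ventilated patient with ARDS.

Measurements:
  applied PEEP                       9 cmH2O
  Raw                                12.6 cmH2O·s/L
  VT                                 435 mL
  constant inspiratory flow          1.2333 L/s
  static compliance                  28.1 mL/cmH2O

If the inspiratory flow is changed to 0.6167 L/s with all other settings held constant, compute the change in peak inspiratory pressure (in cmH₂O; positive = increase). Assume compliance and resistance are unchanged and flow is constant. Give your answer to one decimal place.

-7.8

PIP = Vt/C + R·V̇ + PEEP (constant-flow equation of motion).
Only the resistive term changes: ΔPIP = R × ΔV̇ = 12.6 × (0.6167 − 1.2333) = 12.6 × -0.6166 = -7.769 cmH2O.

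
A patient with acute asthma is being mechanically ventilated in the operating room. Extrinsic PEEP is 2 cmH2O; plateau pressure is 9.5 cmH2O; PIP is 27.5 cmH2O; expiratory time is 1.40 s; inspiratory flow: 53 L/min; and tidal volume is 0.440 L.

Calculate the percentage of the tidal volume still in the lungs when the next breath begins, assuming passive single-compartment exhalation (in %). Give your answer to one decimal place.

31.0

Flow: 53 L/min ÷ 60 = 0.8833 L/s.
R = (PIP − Pplat)/V̇ = (27.5 − 9.5) / 0.8833 = 18.0/0.8833 = 20.378 cmH2O·s/L.
C = Vt/(Pplat − PEEP) = 440.0 / (9.5 − 2) = 440.0/7.5 = 58.667 mL/cmH2O.
τ = R × C = 20.378 × 0.05867 L/cmH2O = 1.196 s.
Fraction remaining at end-expiration = e^(−Te/τ) = e^(−1.40/1.196) = 0.3102 → 31.02%.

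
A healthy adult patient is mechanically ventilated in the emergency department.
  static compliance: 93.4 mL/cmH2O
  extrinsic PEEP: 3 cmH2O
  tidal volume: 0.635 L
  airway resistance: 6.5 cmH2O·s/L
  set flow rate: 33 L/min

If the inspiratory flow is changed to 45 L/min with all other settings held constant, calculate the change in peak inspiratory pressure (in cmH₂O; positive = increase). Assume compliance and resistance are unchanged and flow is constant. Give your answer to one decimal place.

Flow: 33 L/min ÷ 60 = 0.55 L/s.
New flow: 45 L/min ÷ 60 = 0.75 L/s.
PIP = Vt/C + R·V̇ + PEEP (constant-flow equation of motion).
Only the resistive term changes: ΔPIP = R × ΔV̇ = 6.5 × (0.75 − 0.55) = 6.5 × 0.2 = 1.3 cmH2O.

1.3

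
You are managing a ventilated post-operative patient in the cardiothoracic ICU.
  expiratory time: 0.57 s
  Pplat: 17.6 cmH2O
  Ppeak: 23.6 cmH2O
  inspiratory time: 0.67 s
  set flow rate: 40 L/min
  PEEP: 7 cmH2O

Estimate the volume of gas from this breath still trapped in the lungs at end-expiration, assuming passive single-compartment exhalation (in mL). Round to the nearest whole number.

Flow: 40 L/min ÷ 60 = 0.6667 L/s.
Vt = flow × Ti = 0.6667 L/s × 0.67 s × 1000 mL/L = 446.69 mL.
R = (PIP − Pplat)/V̇ = (23.6 − 17.6) / 0.6667 = 6.0/0.6667 = 9.0 cmH2O·s/L.
C = Vt/(Pplat − PEEP) = 446.69 / (17.6 − 7) = 446.69/10.6 = 42.141 mL/cmH2O.
τ = R × C = 9.0 × 0.04214 L/cmH2O = 0.3793 s.
Fraction remaining = e^(−Te/τ) = e^(−0.57/0.3793) = 0.2225.
Trapped volume = 446.69 × 0.2225 = 99.389 mL.

99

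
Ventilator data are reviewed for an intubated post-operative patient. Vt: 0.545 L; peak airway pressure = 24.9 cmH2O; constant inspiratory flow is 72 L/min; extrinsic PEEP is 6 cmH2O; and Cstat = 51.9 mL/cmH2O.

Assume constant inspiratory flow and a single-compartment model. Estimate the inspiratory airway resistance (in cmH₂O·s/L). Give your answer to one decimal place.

Flow: 72 L/min ÷ 60 = 1.2 L/s.
Equation of motion (constant flow): PIP = Vt/C + R·V̇ + PEEP.
R·V̇ = PIP − Vt/C − PEEP = 24.9 − 545/51.9 − 6 = 24.9 − 10.501 − 6 = 8.399 cmH2O.
R = 8.399 / 1.2 = 6.999 cmH2O·s/L.

7.0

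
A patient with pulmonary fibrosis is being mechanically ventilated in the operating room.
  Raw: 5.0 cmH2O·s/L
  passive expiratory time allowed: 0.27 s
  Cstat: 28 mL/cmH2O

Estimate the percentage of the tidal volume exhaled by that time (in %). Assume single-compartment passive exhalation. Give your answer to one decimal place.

85.5

τ = R × C = 5.0 × 28 mL/cmH2O = 5.0 × 0.028 L/cmH2O = 0.14 s.
Passive exhalation: V(t)/V₀ = e^(−t/τ) = e^(−0.27/0.14) = 0.1454.
Fraction exhaled = 1 − 0.1454 = 0.8546 → 85.46%.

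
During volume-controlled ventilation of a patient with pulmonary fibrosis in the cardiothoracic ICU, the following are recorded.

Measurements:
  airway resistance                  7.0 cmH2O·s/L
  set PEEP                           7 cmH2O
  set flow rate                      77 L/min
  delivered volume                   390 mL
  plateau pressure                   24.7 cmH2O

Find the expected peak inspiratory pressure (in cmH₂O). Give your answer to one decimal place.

33.7

Flow: 77 L/min ÷ 60 = 1.2833 L/s.
PIP = Pplat + Raw × flow = 24.7 + 7.0 × 1.2833 = 24.7 + 8.983 = 33.683 cmH2O.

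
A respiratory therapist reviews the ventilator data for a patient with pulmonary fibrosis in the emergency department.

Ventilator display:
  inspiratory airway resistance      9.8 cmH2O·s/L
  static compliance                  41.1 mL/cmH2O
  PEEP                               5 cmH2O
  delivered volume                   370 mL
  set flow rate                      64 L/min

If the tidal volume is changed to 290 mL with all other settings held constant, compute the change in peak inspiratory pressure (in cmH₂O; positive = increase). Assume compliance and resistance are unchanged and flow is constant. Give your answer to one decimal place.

PIP = Vt/C + R·V̇ + PEEP (constant-flow equation of motion).
Only the elastic term changes: ΔPIP = ΔVt / C = (290 − 370) / 41.1 = -1.946 cmH2O.

-1.9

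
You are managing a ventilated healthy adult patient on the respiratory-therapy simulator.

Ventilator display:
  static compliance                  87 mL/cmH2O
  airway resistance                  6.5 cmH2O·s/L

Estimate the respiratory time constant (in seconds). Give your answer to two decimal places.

0.57

τ = R × C = 6.5 × 87 mL/cmH2O = 6.5 × 0.087 L/cmH2O = 0.5655 s.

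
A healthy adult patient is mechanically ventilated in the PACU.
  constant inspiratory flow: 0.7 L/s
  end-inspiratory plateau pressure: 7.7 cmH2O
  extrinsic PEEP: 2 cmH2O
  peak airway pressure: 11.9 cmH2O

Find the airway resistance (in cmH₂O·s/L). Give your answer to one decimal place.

Raw = (PIP − Pplat) / flow = (11.9 − 7.7) / 0.7 = 4.2 / 0.7 = 6.0 cmH2O·s/L.

6.0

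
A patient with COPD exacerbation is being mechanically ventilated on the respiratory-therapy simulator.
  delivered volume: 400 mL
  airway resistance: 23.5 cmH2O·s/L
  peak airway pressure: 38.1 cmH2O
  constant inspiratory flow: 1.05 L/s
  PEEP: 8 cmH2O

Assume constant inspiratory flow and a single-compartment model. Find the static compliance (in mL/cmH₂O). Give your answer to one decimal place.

Equation of motion (constant flow): PIP = Vt/C + R·V̇ + PEEP.
Vt/C = PIP − R·V̇ − PEEP = 38.1 − 23.5×1.05 − 8 = 38.1 − 24.675 − 8 = 5.425 cmH2O.
C = Vt / 5.425 = 400 / 5.425 = 73.733 mL/cmH2O.

73.7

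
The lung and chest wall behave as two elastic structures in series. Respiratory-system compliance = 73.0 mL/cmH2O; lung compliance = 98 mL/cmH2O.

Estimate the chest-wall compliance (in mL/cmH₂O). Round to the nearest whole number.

286

1/Ccw = 1/Crs − 1/CL.
1/Ccw = 1/73.0 − 1/98 = 0.003495.
Ccw = 286.12 mL/cmH2O.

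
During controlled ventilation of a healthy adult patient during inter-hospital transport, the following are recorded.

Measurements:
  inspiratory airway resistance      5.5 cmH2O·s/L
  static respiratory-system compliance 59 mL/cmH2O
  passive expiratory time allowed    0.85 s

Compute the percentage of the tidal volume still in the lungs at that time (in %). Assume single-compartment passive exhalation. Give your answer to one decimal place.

7.3

τ = R × C = 5.5 × 59 mL/cmH2O = 5.5 × 0.059 L/cmH2O = 0.3245 s.
Passive exhalation: V(t)/V₀ = e^(−t/τ) = e^(−0.85/0.3245) = 0.07285.
Fraction remaining = 0.07285 → 7.285%.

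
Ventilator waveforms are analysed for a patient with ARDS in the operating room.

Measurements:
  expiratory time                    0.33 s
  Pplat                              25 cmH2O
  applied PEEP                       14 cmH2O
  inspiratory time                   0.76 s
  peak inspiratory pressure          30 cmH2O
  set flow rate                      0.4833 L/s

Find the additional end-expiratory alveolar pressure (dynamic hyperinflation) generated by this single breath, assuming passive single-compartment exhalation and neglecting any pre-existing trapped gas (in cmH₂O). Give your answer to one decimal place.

Vt = flow × Ti = 0.4833 L/s × 0.76 s × 1000 mL/L = 367.31 mL.
R = (PIP − Pplat)/V̇ = (30 − 25) / 0.4833 = 5.0/0.4833 = 10.346 cmH2O·s/L.
C = Vt/(Pplat − PEEP) = 367.31 / (25 − 14) = 367.31/11.0 = 33.392 mL/cmH2O.
τ = R × C = 10.346 × 0.03339 L/cmH2O = 0.3455 s.
Fraction remaining = e^(−Te/τ) = e^(−0.33/0.3455) = 0.3848; trapped volume = 367.31 × 0.3848 = 141.34 mL.
Additional alveolar pressure from trapping ≈ V_trapped / C = 141.34 / 33.392 = 4.233 cmH2O.

4.2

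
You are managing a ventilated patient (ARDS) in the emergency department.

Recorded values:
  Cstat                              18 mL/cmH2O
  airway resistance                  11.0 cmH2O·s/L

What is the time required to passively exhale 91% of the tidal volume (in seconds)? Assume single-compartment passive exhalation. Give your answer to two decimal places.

0.48

τ = R × C = 11.0 × 18 mL/cmH2O = 11.0 × 0.018 L/cmH2O = 0.198 s.
Exhaled fraction f = 1 − e^(−t/τ) → t = −τ·ln(1 − f) = −0.198·ln(0.09) = 0.4768 s.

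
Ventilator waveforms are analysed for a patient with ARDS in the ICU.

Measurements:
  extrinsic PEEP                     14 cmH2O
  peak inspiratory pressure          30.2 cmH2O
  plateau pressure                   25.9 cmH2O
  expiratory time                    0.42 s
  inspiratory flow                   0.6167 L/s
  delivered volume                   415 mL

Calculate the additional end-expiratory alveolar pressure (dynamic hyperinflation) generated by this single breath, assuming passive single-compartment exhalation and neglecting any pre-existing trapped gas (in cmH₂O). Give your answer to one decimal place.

2.1

R = (PIP − Pplat)/V̇ = (30.2 − 25.9) / 0.6167 = 4.3/0.6167 = 6.973 cmH2O·s/L.
C = Vt/(Pplat − PEEP) = 415.0 / (25.9 − 14) = 415.0/11.9 = 34.874 mL/cmH2O.
τ = R × C = 6.973 × 0.03487 L/cmH2O = 0.2431 s.
Fraction remaining = e^(−Te/τ) = e^(−0.42/0.2431) = 0.1777; trapped volume = 415.0 × 0.1777 = 73.746 mL.
Additional alveolar pressure from trapping ≈ V_trapped / C = 73.746 / 34.874 = 2.115 cmH2O.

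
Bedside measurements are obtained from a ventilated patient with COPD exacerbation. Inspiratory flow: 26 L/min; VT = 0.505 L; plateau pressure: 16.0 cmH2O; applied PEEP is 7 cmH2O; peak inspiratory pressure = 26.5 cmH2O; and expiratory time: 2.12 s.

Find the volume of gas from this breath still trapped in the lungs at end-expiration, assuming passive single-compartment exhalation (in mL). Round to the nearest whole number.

Flow: 26 L/min ÷ 60 = 0.4333 L/s.
R = (PIP − Pplat)/V̇ = (26.5 − 16.0) / 0.4333 = 10.5/0.4333 = 24.233 cmH2O·s/L.
C = Vt/(Pplat − PEEP) = 505.0 / (16.0 − 7) = 505.0/9.0 = 56.111 mL/cmH2O.
τ = R × C = 24.233 × 0.05611 L/cmH2O = 1.36 s.
Fraction remaining = e^(−Te/τ) = e^(−2.12/1.36) = 0.2104.
Trapped volume = 505.0 × 0.2104 = 106.25 mL.

106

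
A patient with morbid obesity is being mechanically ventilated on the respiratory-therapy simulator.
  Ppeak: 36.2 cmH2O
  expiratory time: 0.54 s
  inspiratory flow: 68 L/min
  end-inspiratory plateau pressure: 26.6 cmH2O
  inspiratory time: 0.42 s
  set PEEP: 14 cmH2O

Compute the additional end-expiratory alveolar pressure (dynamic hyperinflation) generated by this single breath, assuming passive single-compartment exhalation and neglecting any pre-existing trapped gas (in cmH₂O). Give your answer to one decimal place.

2.3

Flow: 68 L/min ÷ 60 = 1.1333 L/s.
Vt = flow × Ti = 1.1333 L/s × 0.42 s × 1000 mL/L = 475.99 mL.
R = (PIP − Pplat)/V̇ = (36.2 − 26.6) / 1.1333 = 9.6/1.1333 = 8.471 cmH2O·s/L.
C = Vt/(Pplat − PEEP) = 475.99 / (26.6 − 14) = 475.99/12.6 = 37.777 mL/cmH2O.
τ = R × C = 8.471 × 0.03778 L/cmH2O = 0.32 s.
Fraction remaining = e^(−Te/τ) = e^(−0.54/0.32) = 0.185; trapped volume = 475.99 × 0.185 = 88.058 mL.
Additional alveolar pressure from trapping ≈ V_trapped / C = 88.058 / 37.777 = 2.331 cmH2O.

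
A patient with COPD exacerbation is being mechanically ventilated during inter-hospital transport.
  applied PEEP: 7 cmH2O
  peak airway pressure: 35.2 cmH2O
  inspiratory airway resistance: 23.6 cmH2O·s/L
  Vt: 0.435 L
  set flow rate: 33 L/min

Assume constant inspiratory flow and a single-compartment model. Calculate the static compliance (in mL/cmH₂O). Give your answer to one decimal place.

28.6

Flow: 33 L/min ÷ 60 = 0.55 L/s.
Equation of motion (constant flow): PIP = Vt/C + R·V̇ + PEEP.
Vt/C = PIP − R·V̇ − PEEP = 35.2 − 23.6×0.55 − 7 = 35.2 − 12.98 − 7 = 15.22 cmH2O.
C = Vt / 15.22 = 435 / 15.22 = 28.581 mL/cmH2O.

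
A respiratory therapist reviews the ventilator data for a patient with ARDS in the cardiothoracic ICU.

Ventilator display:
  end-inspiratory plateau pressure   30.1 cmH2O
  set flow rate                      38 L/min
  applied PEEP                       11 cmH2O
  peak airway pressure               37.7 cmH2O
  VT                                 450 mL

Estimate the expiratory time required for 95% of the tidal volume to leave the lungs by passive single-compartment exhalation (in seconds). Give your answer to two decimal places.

0.85

Flow: 38 L/min ÷ 60 = 0.6333 L/s.
R = (PIP − Pplat)/V̇ = (37.7 − 30.1) / 0.6333 = 7.6/0.6333 = 12.001 cmH2O·s/L.
C = Vt/(Pplat − PEEP) = 450.0 / (30.1 − 11) = 450.0/19.1 = 23.56 mL/cmH2O.
τ = R × C = 12.001 × 0.02356 L/cmH2O = 0.2827 s.
t = −τ·ln(1 − 0.95) = −0.2827·ln(0.05) = 0.8469 s.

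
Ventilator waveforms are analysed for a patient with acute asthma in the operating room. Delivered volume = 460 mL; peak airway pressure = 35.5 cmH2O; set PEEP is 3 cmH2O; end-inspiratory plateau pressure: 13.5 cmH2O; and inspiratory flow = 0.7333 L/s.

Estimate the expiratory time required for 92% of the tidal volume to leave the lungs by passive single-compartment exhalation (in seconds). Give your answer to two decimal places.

R = (PIP − Pplat)/V̇ = (35.5 − 13.5) / 0.7333 = 22.0/0.7333 = 30.001 cmH2O·s/L.
C = Vt/(Pplat − PEEP) = 460.0 / (13.5 − 3) = 460.0/10.5 = 43.81 mL/cmH2O.
τ = R × C = 30.001 × 0.04381 L/cmH2O = 1.314 s.
t = −τ·ln(1 − 0.92) = −1.314·ln(0.08) = 3.319 s.

3.32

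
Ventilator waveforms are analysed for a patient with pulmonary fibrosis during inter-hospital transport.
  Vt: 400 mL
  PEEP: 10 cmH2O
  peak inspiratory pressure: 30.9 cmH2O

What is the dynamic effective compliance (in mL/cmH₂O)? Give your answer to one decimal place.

Dynamic compliance = Vt / (PIP − PEEP) = 400 / (30.9 − 10) = 400 / 20.9 = 19.139 mL/cmH2O.

19.1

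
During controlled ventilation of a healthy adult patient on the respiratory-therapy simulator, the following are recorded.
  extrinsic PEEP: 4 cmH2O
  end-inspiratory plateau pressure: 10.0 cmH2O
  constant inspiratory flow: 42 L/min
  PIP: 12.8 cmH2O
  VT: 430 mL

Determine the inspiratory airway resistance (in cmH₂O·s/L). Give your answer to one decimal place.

Flow: 42 L/min ÷ 60 = 0.7 L/s.
Raw = (PIP − Pplat) / flow = (12.8 − 10.0) / 0.7 = 2.8 / 0.7 = 4.0 cmH2O·s/L.

4.0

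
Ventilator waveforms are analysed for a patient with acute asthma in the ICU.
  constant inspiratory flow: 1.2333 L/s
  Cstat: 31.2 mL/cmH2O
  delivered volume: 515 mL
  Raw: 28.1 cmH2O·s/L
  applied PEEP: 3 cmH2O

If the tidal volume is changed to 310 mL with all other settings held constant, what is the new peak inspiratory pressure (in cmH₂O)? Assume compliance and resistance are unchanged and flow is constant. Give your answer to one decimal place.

47.6

PIP = Vt/C + R·V̇ + PEEP (constant-flow equation of motion).
Only the elastic term changes: ΔPIP = ΔVt / C = (310 − 515) / 31.2 = -6.571 cmH2O.
Original PIP = 515/31.2 + 28.1×1.2333 + 3 = 54.162 cmH2O; new PIP = 54.162 + (-6.571) = 47.591 cmH2O.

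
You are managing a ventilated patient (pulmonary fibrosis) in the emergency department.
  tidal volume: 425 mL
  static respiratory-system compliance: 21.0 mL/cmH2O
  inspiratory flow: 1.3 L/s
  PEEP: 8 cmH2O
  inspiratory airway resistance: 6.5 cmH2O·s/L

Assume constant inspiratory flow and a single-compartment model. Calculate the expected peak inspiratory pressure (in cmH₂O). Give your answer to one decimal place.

36.7

Equation of motion (constant flow): PIP = Vt/C + R·V̇ + PEEP.
PIP = 425/21.0 + 6.5×1.3 + 8 = 20.238 + 8.45 + 8 = 36.688 cmH2O.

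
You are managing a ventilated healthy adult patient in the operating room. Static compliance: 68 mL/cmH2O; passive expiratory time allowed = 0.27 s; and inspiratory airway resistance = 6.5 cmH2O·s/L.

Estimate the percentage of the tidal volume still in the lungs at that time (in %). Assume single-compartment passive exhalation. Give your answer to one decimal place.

54.3

τ = R × C = 6.5 × 68 mL/cmH2O = 6.5 × 0.068 L/cmH2O = 0.442 s.
Passive exhalation: V(t)/V₀ = e^(−t/τ) = e^(−0.27/0.442) = 0.5429.
Fraction remaining = 0.5429 → 54.29%.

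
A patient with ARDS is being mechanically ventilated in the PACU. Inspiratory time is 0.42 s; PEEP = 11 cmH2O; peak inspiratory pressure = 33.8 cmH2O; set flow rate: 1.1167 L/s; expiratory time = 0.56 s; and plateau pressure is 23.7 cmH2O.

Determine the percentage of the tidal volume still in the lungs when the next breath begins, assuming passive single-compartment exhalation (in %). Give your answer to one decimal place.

Vt = flow × Ti = 1.1167 L/s × 0.42 s × 1000 mL/L = 469.01 mL.
R = (PIP − Pplat)/V̇ = (33.8 − 23.7) / 1.1167 = 10.1/1.1167 = 9.045 cmH2O·s/L.
C = Vt/(Pplat − PEEP) = 469.01 / (23.7 − 11) = 469.01/12.7 = 36.93 mL/cmH2O.
τ = R × C = 9.045 × 0.03693 L/cmH2O = 0.334 s.
Fraction remaining at end-expiration = e^(−Te/τ) = e^(−0.56/0.334) = 0.187 → 18.7%.

18.7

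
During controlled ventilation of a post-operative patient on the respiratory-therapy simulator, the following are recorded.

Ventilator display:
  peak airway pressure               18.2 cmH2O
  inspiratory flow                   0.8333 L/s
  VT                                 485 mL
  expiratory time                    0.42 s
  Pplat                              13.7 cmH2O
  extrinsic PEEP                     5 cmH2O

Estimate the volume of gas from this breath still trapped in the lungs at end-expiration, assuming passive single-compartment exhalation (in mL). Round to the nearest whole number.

120

R = (PIP − Pplat)/V̇ = (18.2 − 13.7) / 0.8333 = 4.5/0.8333 = 5.4 cmH2O·s/L.
C = Vt/(Pplat − PEEP) = 485.0 / (13.7 − 5) = 485.0/8.7 = 55.747 mL/cmH2O.
τ = R × C = 5.4 × 0.05575 L/cmH2O = 0.3011 s.
Fraction remaining = e^(−Te/τ) = e^(−0.42/0.3011) = 0.2479.
Trapped volume = 485.0 × 0.2479 = 120.23 mL.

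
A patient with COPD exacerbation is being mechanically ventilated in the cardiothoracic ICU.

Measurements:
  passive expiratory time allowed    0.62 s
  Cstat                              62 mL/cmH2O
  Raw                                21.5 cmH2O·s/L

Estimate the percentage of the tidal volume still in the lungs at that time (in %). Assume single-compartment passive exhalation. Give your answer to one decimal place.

τ = R × C = 21.5 × 62 mL/cmH2O = 21.5 × 0.062 L/cmH2O = 1.333 s.
Passive exhalation: V(t)/V₀ = e^(−t/τ) = e^(−0.62/1.333) = 0.6281.
Fraction remaining = 0.6281 → 62.81%.

62.8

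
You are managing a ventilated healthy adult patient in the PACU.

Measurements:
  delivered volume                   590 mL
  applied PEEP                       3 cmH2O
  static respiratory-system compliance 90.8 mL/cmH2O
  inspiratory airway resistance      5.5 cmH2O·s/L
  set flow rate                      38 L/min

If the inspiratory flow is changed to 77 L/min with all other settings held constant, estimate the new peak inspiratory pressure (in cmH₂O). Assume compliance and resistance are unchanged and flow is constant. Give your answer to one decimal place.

Flow: 38 L/min ÷ 60 = 0.6333 L/s.
New flow: 77 L/min ÷ 60 = 1.2833 L/s.
PIP = Vt/C + R·V̇ + PEEP (constant-flow equation of motion).
Only the resistive term changes: ΔPIP = R × ΔV̇ = 5.5 × (1.2833 − 0.6333) = 5.5 × 0.65 = 3.575 cmH2O.
Original PIP = 590/90.8 + 5.5×0.6333 + 3 = 12.981 cmH2O; new PIP = 12.981 + (3.575) = 16.556 cmH2O.

16.6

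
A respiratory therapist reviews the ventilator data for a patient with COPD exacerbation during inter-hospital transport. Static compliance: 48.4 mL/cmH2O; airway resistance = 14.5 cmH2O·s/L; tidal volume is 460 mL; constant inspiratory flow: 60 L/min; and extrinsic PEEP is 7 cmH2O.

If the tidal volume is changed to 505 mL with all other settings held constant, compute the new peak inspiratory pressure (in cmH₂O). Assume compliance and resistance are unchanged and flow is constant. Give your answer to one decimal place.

31.9

Flow: 60 L/min ÷ 60 = 1 L/s.
PIP = Vt/C + R·V̇ + PEEP (constant-flow equation of motion).
Only the elastic term changes: ΔPIP = ΔVt / C = (505 − 460) / 48.4 = 0.9298 cmH2O.
Original PIP = 460/48.4 + 14.5×1 + 7 = 31.004 cmH2O; new PIP = 31.004 + (0.9298) = 31.934 cmH2O.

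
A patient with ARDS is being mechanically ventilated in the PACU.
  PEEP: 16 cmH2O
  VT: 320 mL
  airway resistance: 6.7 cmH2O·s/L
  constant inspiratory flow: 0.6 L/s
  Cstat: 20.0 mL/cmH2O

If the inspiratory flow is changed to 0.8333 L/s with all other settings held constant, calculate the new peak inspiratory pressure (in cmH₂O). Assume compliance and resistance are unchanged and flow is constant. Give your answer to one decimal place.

PIP = Vt/C + R·V̇ + PEEP (constant-flow equation of motion).
Only the resistive term changes: ΔPIP = R × ΔV̇ = 6.7 × (0.8333 − 0.6) = 6.7 × 0.2333 = 1.563 cmH2O.
Original PIP = 320/20.0 + 6.7×0.6 + 16 = 36.02 cmH2O; new PIP = 36.02 + (1.563) = 37.583 cmH2O.

37.6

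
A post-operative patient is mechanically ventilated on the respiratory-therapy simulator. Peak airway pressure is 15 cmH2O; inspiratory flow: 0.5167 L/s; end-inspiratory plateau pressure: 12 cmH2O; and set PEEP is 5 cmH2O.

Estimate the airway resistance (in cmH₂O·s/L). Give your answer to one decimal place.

Raw = (PIP − Pplat) / flow = (15 − 12) / 0.5167 = 3.0 / 0.5167 = 5.806 cmH2O·s/L.

5.8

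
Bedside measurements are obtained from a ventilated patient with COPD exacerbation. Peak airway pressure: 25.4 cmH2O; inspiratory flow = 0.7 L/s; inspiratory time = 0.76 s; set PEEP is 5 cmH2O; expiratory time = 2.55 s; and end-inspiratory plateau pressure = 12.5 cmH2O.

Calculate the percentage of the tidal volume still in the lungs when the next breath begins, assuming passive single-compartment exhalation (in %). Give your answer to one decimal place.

14.2

Vt = flow × Ti = 0.7 L/s × 0.76 s × 1000 mL/L = 532.0 mL.
R = (PIP − Pplat)/V̇ = (25.4 − 12.5) / 0.7 = 12.9/0.7 = 18.429 cmH2O·s/L.
C = Vt/(Pplat − PEEP) = 532.0 / (12.5 − 5) = 532.0/7.5 = 70.933 mL/cmH2O.
τ = R × C = 18.429 × 0.07093 L/cmH2O = 1.307 s.
Fraction remaining at end-expiration = e^(−Te/τ) = e^(−2.55/1.307) = 0.1421 → 14.21%.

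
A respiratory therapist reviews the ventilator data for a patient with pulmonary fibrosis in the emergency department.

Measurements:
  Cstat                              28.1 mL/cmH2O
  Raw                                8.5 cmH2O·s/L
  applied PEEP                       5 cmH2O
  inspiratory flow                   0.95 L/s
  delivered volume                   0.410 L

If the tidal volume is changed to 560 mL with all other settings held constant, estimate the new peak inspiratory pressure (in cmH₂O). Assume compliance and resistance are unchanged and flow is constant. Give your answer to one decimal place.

33.0

PIP = Vt/C + R·V̇ + PEEP (constant-flow equation of motion).
Only the elastic term changes: ΔPIP = ΔVt / C = (560 − 410) / 28.1 = 5.338 cmH2O.
Original PIP = 410/28.1 + 8.5×0.95 + 5 = 27.666 cmH2O; new PIP = 27.666 + (5.338) = 33.004 cmH2O.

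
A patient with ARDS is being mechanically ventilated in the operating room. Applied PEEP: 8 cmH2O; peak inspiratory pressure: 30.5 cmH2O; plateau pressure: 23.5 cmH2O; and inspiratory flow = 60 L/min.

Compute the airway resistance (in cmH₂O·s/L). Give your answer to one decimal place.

Flow: 60 L/min ÷ 60 = 1 L/s.
Raw = (PIP − Pplat) / flow = (30.5 − 23.5) / 1 = 7.0 / 1 = 7.0 cmH2O·s/L.

7.0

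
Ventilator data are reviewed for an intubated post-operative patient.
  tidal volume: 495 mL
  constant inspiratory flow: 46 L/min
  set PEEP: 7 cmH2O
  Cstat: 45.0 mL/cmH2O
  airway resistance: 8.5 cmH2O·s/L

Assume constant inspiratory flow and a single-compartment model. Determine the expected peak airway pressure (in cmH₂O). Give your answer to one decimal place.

Flow: 46 L/min ÷ 60 = 0.7667 L/s.
Equation of motion (constant flow): PIP = Vt/C + R·V̇ + PEEP.
PIP = 495/45.0 + 8.5×0.7667 + 7 = 11.0 + 6.517 + 7 = 24.517 cmH2O.

24.5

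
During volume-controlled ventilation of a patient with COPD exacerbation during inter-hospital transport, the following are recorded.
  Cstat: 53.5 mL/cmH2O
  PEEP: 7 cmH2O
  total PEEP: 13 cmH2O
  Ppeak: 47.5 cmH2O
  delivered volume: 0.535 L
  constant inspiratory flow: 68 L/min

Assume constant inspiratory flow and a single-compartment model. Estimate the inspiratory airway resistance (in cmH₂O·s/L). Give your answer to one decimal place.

Flow: 68 L/min ÷ 60 = 1.1333 L/s.
Total PEEP = 13 cmH2O (set 7 + intrinsic 6); this is the baseline alveolar pressure.
Equation of motion (constant flow): PIP = Vt/C + R·V̇ + PEEP.
R·V̇ = PIP − Vt/C − PEEP = 47.5 − 535/53.5 − 13 = 47.5 − 10.0 − 13 = 24.5 cmH2O.
R = 24.5 / 1.1333 = 21.618 cmH2O·s/L.

21.6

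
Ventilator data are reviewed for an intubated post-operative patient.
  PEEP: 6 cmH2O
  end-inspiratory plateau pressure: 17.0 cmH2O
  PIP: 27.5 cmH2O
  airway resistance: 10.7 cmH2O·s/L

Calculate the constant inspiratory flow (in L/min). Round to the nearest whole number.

flow = (PIP − Pplat) / Raw = (27.5 − 17.0) / 10.7 = 0.9813 L/s × 60 = 58.878 L/min.

59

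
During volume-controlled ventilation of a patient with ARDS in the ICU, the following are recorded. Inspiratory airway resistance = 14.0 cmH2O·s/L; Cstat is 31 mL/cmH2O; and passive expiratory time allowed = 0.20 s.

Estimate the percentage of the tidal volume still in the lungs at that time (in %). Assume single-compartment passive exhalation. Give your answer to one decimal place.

τ = R × C = 14.0 × 31 mL/cmH2O = 14.0 × 0.031 L/cmH2O = 0.434 s.
Passive exhalation: V(t)/V₀ = e^(−t/τ) = e^(−0.20/0.434) = 0.6308.
Fraction remaining = 0.6308 → 63.08%.

63.1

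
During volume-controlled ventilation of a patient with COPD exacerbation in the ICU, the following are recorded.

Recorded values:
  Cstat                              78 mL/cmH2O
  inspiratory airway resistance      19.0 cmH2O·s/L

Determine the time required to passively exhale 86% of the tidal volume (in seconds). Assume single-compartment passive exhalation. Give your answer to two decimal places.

2.91

τ = R × C = 19.0 × 78 mL/cmH2O = 19.0 × 0.078 L/cmH2O = 1.482 s.
Exhaled fraction f = 1 − e^(−t/τ) → t = −τ·ln(1 − f) = −1.482·ln(0.14) = 2.914 s.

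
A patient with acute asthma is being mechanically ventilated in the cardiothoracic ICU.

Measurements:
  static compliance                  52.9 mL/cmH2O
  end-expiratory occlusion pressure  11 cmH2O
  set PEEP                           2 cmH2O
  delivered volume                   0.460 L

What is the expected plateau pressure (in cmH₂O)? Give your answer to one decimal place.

End-expiratory occlusion gives total PEEP = 11 cmH2O (intrinsic PEEP = 11 − 2 = 9). Use total PEEP for the elastic gradient.
Pplat = PEEPtotal + Vt / Cstat = 11 + 460 / 52.9 = 11 + 8.696 = 19.696 cmH2O.

19.7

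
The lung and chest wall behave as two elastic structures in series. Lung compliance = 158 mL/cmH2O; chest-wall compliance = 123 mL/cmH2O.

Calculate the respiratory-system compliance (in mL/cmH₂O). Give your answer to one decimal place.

69.2

Lung and chest wall are elastances in series: 1/Crs = 1/CL + 1/Ccw.
1/Crs = 1/158 + 1/123 = 0.01446.
Crs = 69.156 mL/cmH2O.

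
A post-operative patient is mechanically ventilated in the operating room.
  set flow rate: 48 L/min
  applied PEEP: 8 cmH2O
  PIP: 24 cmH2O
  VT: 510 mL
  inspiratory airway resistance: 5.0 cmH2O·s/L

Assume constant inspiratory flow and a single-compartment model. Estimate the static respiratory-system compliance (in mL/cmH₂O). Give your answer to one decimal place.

42.5

Flow: 48 L/min ÷ 60 = 0.8 L/s.
Equation of motion (constant flow): PIP = Vt/C + R·V̇ + PEEP.
Vt/C = PIP − R·V̇ − PEEP = 24 − 5.0×0.8 − 8 = 24 − 4.0 − 8 = 12.0 cmH2O.
C = Vt / 12.0 = 510 / 12.0 = 42.5 mL/cmH2O.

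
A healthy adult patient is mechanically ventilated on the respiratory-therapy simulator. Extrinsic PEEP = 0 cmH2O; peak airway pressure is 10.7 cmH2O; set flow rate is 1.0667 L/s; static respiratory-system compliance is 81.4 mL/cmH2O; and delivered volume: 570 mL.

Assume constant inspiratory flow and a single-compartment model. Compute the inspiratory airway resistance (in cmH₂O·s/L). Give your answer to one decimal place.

Equation of motion (constant flow): PIP = Vt/C + R·V̇ + PEEP.
R·V̇ = PIP − Vt/C − PEEP = 10.7 − 570/81.4 − 0 = 10.7 − 7.002 − 0 = 3.698 cmH2O.
R = 3.698 / 1.0667 = 3.467 cmH2O·s/L.

3.5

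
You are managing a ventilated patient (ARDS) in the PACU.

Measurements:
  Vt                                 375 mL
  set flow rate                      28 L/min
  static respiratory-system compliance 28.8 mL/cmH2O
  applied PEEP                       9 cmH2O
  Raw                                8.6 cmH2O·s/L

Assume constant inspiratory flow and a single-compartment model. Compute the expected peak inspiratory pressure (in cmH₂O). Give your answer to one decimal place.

26.0

Flow: 28 L/min ÷ 60 = 0.4667 L/s.
Equation of motion (constant flow): PIP = Vt/C + R·V̇ + PEEP.
PIP = 375/28.8 + 8.6×0.4667 + 9 = 13.021 + 4.014 + 9 = 26.035 cmH2O.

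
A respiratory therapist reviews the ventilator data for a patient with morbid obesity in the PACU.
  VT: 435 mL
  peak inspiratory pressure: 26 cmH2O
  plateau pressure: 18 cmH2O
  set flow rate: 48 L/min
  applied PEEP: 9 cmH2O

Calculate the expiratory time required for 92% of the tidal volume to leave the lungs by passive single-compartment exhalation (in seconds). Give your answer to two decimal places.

Flow: 48 L/min ÷ 60 = 0.8 L/s.
R = (PIP − Pplat)/V̇ = (26 − 18) / 0.8 = 8.0/0.8 = 10.0 cmH2O·s/L.
C = Vt/(Pplat − PEEP) = 435.0 / (18 − 9) = 435.0/9.0 = 48.333 mL/cmH2O.
τ = R × C = 10.0 × 0.04833 L/cmH2O = 0.4833 s.
t = −τ·ln(1 − 0.92) = −0.4833·ln(0.08) = 1.221 s.

1.22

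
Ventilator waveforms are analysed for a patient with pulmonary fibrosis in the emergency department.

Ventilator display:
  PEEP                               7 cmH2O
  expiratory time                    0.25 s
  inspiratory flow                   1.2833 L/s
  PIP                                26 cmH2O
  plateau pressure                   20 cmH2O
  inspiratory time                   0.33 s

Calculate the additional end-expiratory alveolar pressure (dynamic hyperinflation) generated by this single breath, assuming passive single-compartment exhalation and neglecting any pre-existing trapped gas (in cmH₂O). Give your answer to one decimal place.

Vt = flow × Ti = 1.2833 L/s × 0.33 s × 1000 mL/L = 423.49 mL.
R = (PIP − Pplat)/V̇ = (26 − 20) / 1.2833 = 6.0/1.2833 = 4.675 cmH2O·s/L.
C = Vt/(Pplat − PEEP) = 423.49 / (20 − 7) = 423.49/13.0 = 32.576 mL/cmH2O.
τ = R × C = 4.675 × 0.03258 L/cmH2O = 0.1523 s.
Fraction remaining = e^(−Te/τ) = e^(−0.25/0.1523) = 0.1937; trapped volume = 423.49 × 0.1937 = 82.03 mL.
Additional alveolar pressure from trapping ≈ V_trapped / C = 82.03 / 32.576 = 2.518 cmH2O.

2.5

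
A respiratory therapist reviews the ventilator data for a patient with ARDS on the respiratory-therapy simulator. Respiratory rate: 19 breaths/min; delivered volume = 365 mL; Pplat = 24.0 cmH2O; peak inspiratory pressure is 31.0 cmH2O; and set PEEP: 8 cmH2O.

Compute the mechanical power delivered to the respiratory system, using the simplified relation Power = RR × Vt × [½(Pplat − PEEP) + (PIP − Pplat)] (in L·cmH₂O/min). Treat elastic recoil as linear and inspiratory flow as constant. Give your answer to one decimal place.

Per-breath work = Vt × [½(Pplat−PEEP) + (PIP−Pplat)] = 0.365 × [0.5×16.0 + 7.0] = 0.365 × 15.0 = 5.475 L·cmH2O.
Power = 19 × 5.475 = 104.03 L·cmH2O/min.

104.0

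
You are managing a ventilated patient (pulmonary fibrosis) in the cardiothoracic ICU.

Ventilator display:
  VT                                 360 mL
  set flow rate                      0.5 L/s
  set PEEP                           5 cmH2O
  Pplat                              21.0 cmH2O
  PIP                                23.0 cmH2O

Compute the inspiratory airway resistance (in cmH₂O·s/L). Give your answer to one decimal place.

4.0

Raw = (PIP − Pplat) / flow = (23.0 − 21.0) / 0.5 = 2.0 / 0.5 = 4.0 cmH2O·s/L.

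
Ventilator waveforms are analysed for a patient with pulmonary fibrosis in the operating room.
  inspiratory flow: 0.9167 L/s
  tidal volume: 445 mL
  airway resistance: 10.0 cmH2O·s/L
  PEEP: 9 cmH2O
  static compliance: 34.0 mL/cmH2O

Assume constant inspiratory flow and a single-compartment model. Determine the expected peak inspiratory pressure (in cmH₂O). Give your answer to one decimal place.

31.3

Equation of motion (constant flow): PIP = Vt/C + R·V̇ + PEEP.
PIP = 445/34.0 + 10.0×0.9167 + 9 = 13.088 + 9.167 + 9 = 31.255 cmH2O.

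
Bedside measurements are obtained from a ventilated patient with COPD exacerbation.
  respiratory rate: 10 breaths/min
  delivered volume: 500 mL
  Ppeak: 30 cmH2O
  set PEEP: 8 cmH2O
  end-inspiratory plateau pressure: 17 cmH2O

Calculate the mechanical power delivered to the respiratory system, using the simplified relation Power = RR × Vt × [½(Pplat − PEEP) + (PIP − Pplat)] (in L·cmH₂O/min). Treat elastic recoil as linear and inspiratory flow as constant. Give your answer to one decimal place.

Per-breath work = Vt × [½(Pplat−PEEP) + (PIP−Pplat)] = 0.500 × [0.5×9.0 + 13.0] = 0.500 × 17.5 = 8.75 L·cmH2O.
Power = 10 × 8.75 = 87.5 L·cmH2O/min.

87.5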